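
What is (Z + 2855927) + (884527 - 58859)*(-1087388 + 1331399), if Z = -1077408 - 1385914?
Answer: 201472466953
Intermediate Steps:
Z = -2463322
(Z + 2855927) + (884527 - 58859)*(-1087388 + 1331399) = (-2463322 + 2855927) + (884527 - 58859)*(-1087388 + 1331399) = 392605 + 825668*244011 = 392605 + 201472074348 = 201472466953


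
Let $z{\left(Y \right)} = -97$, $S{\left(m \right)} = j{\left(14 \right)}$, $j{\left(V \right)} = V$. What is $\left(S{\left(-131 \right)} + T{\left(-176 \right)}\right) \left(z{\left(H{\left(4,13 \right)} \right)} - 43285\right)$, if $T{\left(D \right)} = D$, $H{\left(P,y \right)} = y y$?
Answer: $7027884$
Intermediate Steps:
$H{\left(P,y \right)} = y^{2}$
$S{\left(m \right)} = 14$
$\left(S{\left(-131 \right)} + T{\left(-176 \right)}\right) \left(z{\left(H{\left(4,13 \right)} \right)} - 43285\right) = \left(14 - 176\right) \left(-97 - 43285\right) = \left(-162\right) \left(-43382\right) = 7027884$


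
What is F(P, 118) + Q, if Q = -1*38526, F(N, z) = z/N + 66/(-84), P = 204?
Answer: -13753856/357 ≈ -38526.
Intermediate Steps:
F(N, z) = -11/14 + z/N (F(N, z) = z/N + 66*(-1/84) = z/N - 11/14 = -11/14 + z/N)
Q = -38526
F(P, 118) + Q = (-11/14 + 118/204) - 38526 = (-11/14 + 118*(1/204)) - 38526 = (-11/14 + 59/102) - 38526 = -74/357 - 38526 = -13753856/357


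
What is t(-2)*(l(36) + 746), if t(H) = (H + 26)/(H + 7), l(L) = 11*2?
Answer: 18432/5 ≈ 3686.4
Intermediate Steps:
l(L) = 22
t(H) = (26 + H)/(7 + H)
t(-2)*(l(36) + 746) = ((26 - 2)/(7 - 2))*(22 + 746) = (24/5)*768 = 18432/5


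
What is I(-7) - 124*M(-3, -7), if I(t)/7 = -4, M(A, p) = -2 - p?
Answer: -648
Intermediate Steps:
I(t) = -28 (I(t) = 7*(-4) = -28)
I(-7) - 124*M(-3, -7) = -28 - 124*(-2 - 1*(-7)) = -28 - 124*(-2 + 7) = -28 - 124*5 = -28 - 620 = -648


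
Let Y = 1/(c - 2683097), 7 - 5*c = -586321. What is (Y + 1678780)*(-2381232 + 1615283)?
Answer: -16496498052414918795/12829157 ≈ -1.2859e+12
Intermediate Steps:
c = 586328/5 (c = 7/5 - 1/5*(-586321) = 7/5 + 586321/5 = 586328/5 ≈ 1.1727e+5)
Y = -5/12829157 (Y = 1/(586328/5 - 2683097) = 1/(-12829157/5) = -5/12829157 ≈ -3.8974e-7)
(Y + 1678780)*(-2381232 + 1615283) = (-5/12829157 + 1678780)*(-2381232 + 1615283) = (21537332188455/12829157)*(-765949) = -16496498052414918795/12829157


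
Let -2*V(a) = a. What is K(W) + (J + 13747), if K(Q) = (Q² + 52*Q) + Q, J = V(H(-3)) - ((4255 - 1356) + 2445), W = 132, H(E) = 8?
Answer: 32819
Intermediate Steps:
V(a) = -a/2
J = -5348 (J = -½*8 - ((4255 - 1356) + 2445) = -4 - (2899 + 2445) = -4 - 1*5344 = -4 - 5344 = -5348)
K(Q) = Q² + 53*Q
K(W) + (J + 13747) = 132*(53 + 132) + (-5348 + 13747) = 132*185 + 8399 = 24420 + 8399 = 32819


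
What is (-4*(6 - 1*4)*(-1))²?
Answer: 64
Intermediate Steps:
(-4*(6 - 1*4)*(-1))² = (-4*(6 - 4)*(-1))² = (-4*2*(-1))² = (-8*(-1))² = 8² = 64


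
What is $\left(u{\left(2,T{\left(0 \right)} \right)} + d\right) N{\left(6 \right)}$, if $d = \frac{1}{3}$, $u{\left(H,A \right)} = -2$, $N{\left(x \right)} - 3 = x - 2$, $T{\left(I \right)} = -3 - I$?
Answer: $- \frac{35}{3} \approx -11.667$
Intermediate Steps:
$N{\left(x \right)} = 1 + x$ ($N{\left(x \right)} = 3 + \left(x - 2\right) = 3 + \left(-2 + x\right) = 1 + x$)
$d = \frac{1}{3} \approx 0.33333$
$\left(u{\left(2,T{\left(0 \right)} \right)} + d\right) N{\left(6 \right)} = \left(-2 + \frac{1}{3}\right) \left(1 + 6\right) = \left(- \frac{5}{3}\right) 7 = - \frac{35}{3}$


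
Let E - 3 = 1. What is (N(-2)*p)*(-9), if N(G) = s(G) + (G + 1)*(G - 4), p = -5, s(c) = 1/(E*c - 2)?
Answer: 531/2 ≈ 265.50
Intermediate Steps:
E = 4 (E = 3 + 1 = 4)
s(c) = 1/(-2 + 4*c) (s(c) = 1/(4*c - 2) = 1/(-2 + 4*c))
N(G) = 1/(2*(-1 + 2*G)) + (1 + G)*(-4 + G) (N(G) = 1/(2*(-1 + 2*G)) + (G + 1)*(G - 4) = 1/(2*(-1 + 2*G)) + (1 + G)*(-4 + G))
(N(-2)*p)*(-9) = (((9 - 14*(-2)**2 - 10*(-2) + 4*(-2)**3)/(2*(-1 + 2*(-2))))*(-5))*(-9) = (((9 - 14*4 + 20 + 4*(-8))/(2*(-1 - 4)))*(-5))*(-9) = (((1/2)*(9 - 56 + 20 - 32)/(-5))*(-5))*(-9) = (((1/2)*(-1/5)*(-59))*(-5))*(-9) = ((59/10)*(-5))*(-9) = -59/2*(-9) = 531/2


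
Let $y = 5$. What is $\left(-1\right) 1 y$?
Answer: $-5$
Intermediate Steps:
$\left(-1\right) 1 y = \left(-1\right) 1 \cdot 5 = \left(-1\right) 5 = -5$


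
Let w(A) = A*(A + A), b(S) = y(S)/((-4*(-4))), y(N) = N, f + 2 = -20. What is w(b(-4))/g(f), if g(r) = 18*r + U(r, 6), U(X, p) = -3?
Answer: -1/3192 ≈ -0.00031328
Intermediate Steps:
f = -22 (f = -2 - 20 = -22)
g(r) = -3 + 18*r (g(r) = 18*r - 3 = -3 + 18*r)
b(S) = S/16 (b(S) = S/((-4*(-4))) = S/16)
w(A) = 2*A² (w(A) = A*(2*A) = 2*A²)
w(b(-4))/g(f) = (2*((1/16)*(-4))²)/(-3 + 18*(-22)) = (2*(-¼)²)/(-3 - 396) = (2*(1/16))/(-399) = (⅛)*(-1/399) = -1/3192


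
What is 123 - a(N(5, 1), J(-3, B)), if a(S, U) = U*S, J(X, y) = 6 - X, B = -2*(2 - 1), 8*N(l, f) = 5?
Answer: 939/8 ≈ 117.38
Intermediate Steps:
N(l, f) = 5/8 (N(l, f) = (⅛)*5 = 5/8)
B = -2 (B = -2*1 = -2)
a(S, U) = S*U
123 - a(N(5, 1), J(-3, B)) = 123 - 5*(6 - 1*(-3))/8 = 123 - 5*(6 + 3)/8 = 123 - 5*9/8 = 123 - 1*45/8 = 123 - 45/8 = 939/8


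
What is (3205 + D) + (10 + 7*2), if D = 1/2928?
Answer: 9454513/2928 ≈ 3229.0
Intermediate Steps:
D = 1/2928 ≈ 0.00034153
(3205 + D) + (10 + 7*2) = (3205 + 1/2928) + (10 + 7*2) = 9384241/2928 + (10 + 14) = 9384241/2928 + 24 = 9454513/2928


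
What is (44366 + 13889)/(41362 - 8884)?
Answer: 58255/32478 ≈ 1.7937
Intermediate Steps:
(44366 + 13889)/(41362 - 8884) = 58255/32478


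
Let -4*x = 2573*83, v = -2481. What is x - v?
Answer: -203635/4 ≈ -50909.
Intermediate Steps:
x = -213559/4 (x = -2573*83/4 = -¼*213559 = -213559/4 ≈ -53390.)
x - v = -213559/4 - 1*(-2481) = -213559/4 + 2481 = -203635/4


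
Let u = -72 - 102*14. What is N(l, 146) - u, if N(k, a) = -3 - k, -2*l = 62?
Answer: 1528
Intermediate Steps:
l = -31 (l = -½*62 = -31)
u = -1500 (u = -72 - 1428 = -1500)
N(l, 146) - u = (-3 - 1*(-31)) - 1*(-1500) = (-3 + 31) + 1500 = 28 + 1500 = 1528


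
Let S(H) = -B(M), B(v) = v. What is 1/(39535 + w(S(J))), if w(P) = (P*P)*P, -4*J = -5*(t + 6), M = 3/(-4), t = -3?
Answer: 64/2530267 ≈ 2.5294e-5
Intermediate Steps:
M = -3/4 (M = 3*(-1/4) = -3/4 ≈ -0.75000)
J = 15/4 (J = -(-5)*(-3 + 6)/4 = -(-5)*3/4 = -1/4*(-15) = 15/4 ≈ 3.7500)
S(H) = 3/4 (S(H) = -1*(-3/4) = 3/4)
w(P) = P**3 (w(P) = P**2*P = P**3)
1/(39535 + w(S(J))) = 1/(39535 + (3/4)**3) = 1/(39535 + 27/64) = 1/(2530267/64) = 64/2530267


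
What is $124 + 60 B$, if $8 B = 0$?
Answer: $124$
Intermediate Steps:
$B = 0$ ($B = \frac{1}{8} \cdot 0 = 0$)
$124 + 60 B = 124 + 60 \cdot 0 = 124 + 0 = 124$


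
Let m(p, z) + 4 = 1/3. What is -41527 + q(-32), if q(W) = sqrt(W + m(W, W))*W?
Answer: -41527 - 32*I*sqrt(321)/3 ≈ -41527.0 - 191.11*I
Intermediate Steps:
m(p, z) = -11/3 (m(p, z) = -4 + 1/3 = -11/3)
q(W) = W*sqrt(-11/3 + W) (q(W) = sqrt(W - 11/3)*W = sqrt(-11/3 + W)*W = W*sqrt(-11/3 + W))
-41527 + q(-32) = -41527 + (1/3)*(-32)*sqrt(-33 + 9*(-32)) = -41527 + (1/3)*(-32)*sqrt(-33 - 288) = -41527 + (1/3)*(-32)*sqrt(-321) = -41527 + (1/3)*(-32)*(I*sqrt(321)) = -41527 - 32*I*sqrt(321)/3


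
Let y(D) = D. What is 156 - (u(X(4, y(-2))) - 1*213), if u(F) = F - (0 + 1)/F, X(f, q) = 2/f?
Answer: 741/2 ≈ 370.50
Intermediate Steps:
u(F) = F - 1/F
156 - (u(X(4, y(-2))) - 1*213) = 156 - ((2/4 - 1/(2/4)) - 1*213) = 156 - ((2*(1/4) - 1/(2*(1/4))) - 213) = 156 - ((1/2 - 1/1/2) - 213) = 156 - ((1/2 - 1*2) - 213) = 156 - ((1/2 - 2) - 213) = 156 - (-3/2 - 213) = 156 - 1*(-429/2) = 156 + 429/2 = 741/2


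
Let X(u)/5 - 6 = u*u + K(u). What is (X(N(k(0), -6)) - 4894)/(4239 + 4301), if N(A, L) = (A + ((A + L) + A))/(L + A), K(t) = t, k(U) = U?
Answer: -2427/4270 ≈ -0.56838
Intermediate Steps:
N(A, L) = (L + 3*A)/(A + L) (N(A, L) = (A + (L + 2*A))/(A + L) = (L + 3*A)/(A + L))
X(u) = 30 + 5*u + 5*u² (X(u) = 30 + 5*(u*u + u) = 30 + 5*(u² + u) = 30 + 5*(u + u²) = 30 + (5*u + 5*u²) = 30 + 5*u + 5*u²)
(X(N(k(0), -6)) - 4894)/(4239 + 4301) = ((30 + 5*((-6 + 3*0)/(0 - 6)) + 5*((-6 + 3*0)/(0 - 6))²) - 4894)/(4239 + 4301) = ((30 + 5*((-6 + 0)/(-6)) + 5*((-6 + 0)/(-6))²) - 4894)/8540 = ((30 + 5*(-⅙*(-6)) + 5*(-⅙*(-6))²) - 4894)*(1/8540) = ((30 + 5*1 + 5*1²) - 4894)*(1/8540) = ((30 + 5 + 5*1) - 4894)*(1/8540) = ((30 + 5 + 5) - 4894)*(1/8540) = (40 - 4894)*(1/8540) = -4854*1/8540 = -2427/4270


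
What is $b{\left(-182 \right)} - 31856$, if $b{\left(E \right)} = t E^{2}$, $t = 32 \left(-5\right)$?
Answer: $-5331696$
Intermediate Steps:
$t = -160$
$b{\left(E \right)} = - 160 E^{2}$
$b{\left(-182 \right)} - 31856 = - 160 \left(-182\right)^{2} - 31856 = \left(-160\right) 33124 - 31856 = -5299840 - 31856 = -5331696$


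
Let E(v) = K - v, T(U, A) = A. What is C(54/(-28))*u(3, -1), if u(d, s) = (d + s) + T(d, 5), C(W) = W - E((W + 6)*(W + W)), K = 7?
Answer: -1207/7 ≈ -172.43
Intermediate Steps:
E(v) = 7 - v
C(W) = -7 + W + 2*W*(6 + W) (C(W) = W - (7 - (W + 6)*(W + W)) = W - (7 - (6 + W)*2*W) = W - (7 - 2*W*(6 + W)) = W + (-7 + 2*W*(6 + W)) = -7 + W + 2*W*(6 + W))
u(d, s) = 5 + d + s (u(d, s) = (d + s) + 5 = 5 + d + s)
C(54/(-28))*u(3, -1) = (-7 + 54/(-28) + 2*(54/(-28))*(6 + 54/(-28)))*(5 + 3 - 1) = (-7 + 54*(-1/28) + 2*(54*(-1/28))*(6 + 54*(-1/28)))*7 = (-7 - 27/14 + 2*(-27/14)*(6 - 27/14))*7 = (-7 - 27/14 + 2*(-27/14)*(57/14))*7 = (-7 - 27/14 - 1539/98)*7 = -1207/49*7 = -1207/7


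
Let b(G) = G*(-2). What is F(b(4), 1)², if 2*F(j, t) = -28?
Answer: 196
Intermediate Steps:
b(G) = -2*G
F(j, t) = -14 (F(j, t) = (½)*(-28) = -14)
F(b(4), 1)² = (-14)² = 196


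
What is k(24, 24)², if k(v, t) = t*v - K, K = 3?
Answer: 328329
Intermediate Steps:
k(v, t) = -3 + t*v (k(v, t) = t*v - 1*3 = t*v - 3 = -3 + t*v)
k(24, 24)² = (-3 + 24*24)² = (-3 + 576)² = 573² = 328329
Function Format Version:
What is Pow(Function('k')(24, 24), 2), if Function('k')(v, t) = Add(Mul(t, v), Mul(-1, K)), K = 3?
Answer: 328329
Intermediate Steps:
Function('k')(v, t) = Add(-3, Mul(t, v)) (Function('k')(v, t) = Add(Mul(t, v), Mul(-1, 3)) = Add(Mul(t, v), -3) = Add(-3, Mul(t, v)))
Pow(Function('k')(24, 24), 2) = Pow(Add(-3, Mul(24, 24)), 2) = Pow(Add(-3, 576), 2) = Pow(573, 2) = 328329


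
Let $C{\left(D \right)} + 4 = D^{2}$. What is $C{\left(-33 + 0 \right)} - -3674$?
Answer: $4759$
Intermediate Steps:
$C{\left(D \right)} = -4 + D^{2}$
$C{\left(-33 + 0 \right)} - -3674 = \left(-4 + \left(-33 + 0\right)^{2}\right) - -3674 = \left(-4 + \left(-33\right)^{2}\right) + 3674 = \left(-4 + 1089\right) + 3674 = 1085 + 3674 = 4759$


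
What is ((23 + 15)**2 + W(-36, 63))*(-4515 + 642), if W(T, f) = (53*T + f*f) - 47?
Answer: -13392834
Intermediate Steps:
W(T, f) = -47 + f**2 + 53*T (W(T, f) = (53*T + f**2) - 47 = (f**2 + 53*T) - 47 = -47 + f**2 + 53*T)
((23 + 15)**2 + W(-36, 63))*(-4515 + 642) = ((23 + 15)**2 + (-47 + 63**2 + 53*(-36)))*(-4515 + 642) = (38**2 + (-47 + 3969 - 1908))*(-3873) = (1444 + 2014)*(-3873) = 3458*(-3873) = -13392834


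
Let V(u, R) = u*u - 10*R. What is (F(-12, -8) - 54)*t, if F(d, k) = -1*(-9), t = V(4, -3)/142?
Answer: -1035/71 ≈ -14.577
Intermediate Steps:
V(u, R) = u² - 10*R
t = 23/71 (t = (4² - 10*(-3))/142 = (16 + 30)*(1/142) = 46*(1/142) = 23/71 ≈ 0.32394)
F(d, k) = 9
(F(-12, -8) - 54)*t = (9 - 54)*(23/71) = -45*23/71 = -1035/71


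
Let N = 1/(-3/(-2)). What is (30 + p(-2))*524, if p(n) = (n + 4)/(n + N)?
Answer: 14934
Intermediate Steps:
N = 2/3 (N = 1/(-3*(-1/2)) = 1/(3/2) = 2/3 ≈ 0.66667)
p(n) = (4 + n)/(2/3 + n) (p(n) = (n + 4)/(n + 2/3) = (4 + n)/(2/3 + n))
(30 + p(-2))*524 = (30 + 3*(4 - 2)/(2 + 3*(-2)))*524 = (30 + 3*2/(2 - 6))*524 = (30 + 3*2/(-4))*524 = (30 + 3*(-1/4)*2)*524 = (30 - 3/2)*524 = (57/2)*524 = 14934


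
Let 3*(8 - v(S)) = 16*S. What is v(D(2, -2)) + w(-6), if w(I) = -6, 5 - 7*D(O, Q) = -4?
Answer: -34/7 ≈ -4.8571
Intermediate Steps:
D(O, Q) = 9/7 (D(O, Q) = 5/7 - 1/7*(-4) = 5/7 + 4/7 = 9/7)
v(S) = 8 - 16*S/3
v(D(2, -2)) + w(-6) = (8 - 16/3*9/7) - 6 = (8 - 48/7) - 6 = 8/7 - 6 = -34/7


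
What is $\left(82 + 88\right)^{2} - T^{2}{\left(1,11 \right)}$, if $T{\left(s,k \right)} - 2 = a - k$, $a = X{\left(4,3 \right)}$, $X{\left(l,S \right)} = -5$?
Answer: $28704$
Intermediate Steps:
$a = -5$
$T{\left(s,k \right)} = -3 - k$ ($T{\left(s,k \right)} = 2 - \left(5 + k\right) = -3 - k$)
$\left(82 + 88\right)^{2} - T^{2}{\left(1,11 \right)} = \left(82 + 88\right)^{2} - \left(-3 - 11\right)^{2} = 170^{2} - \left(-3 - 11\right)^{2} = 28900 - \left(-14\right)^{2} = 28900 - 196 = 28704$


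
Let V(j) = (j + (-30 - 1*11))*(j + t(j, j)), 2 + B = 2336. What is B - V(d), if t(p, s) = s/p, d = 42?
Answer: 2291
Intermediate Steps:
B = 2334 (B = -2 + 2336 = 2334)
V(j) = (1 + j)*(-41 + j) (V(j) = (j + (-30 - 1*11))*(j + j/j) = (j + (-30 - 11))*(j + 1) = (j - 41)*(1 + j) = (-41 + j)*(1 + j) = (1 + j)*(-41 + j))
B - V(d) = 2334 - (-41 + 42² - 40*42) = 2334 - (-41 + 1764 - 1680) = 2334 - 1*43 = 2334 - 43 = 2291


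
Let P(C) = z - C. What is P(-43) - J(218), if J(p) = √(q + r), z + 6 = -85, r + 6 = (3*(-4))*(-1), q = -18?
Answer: -48 - 2*I*√3 ≈ -48.0 - 3.4641*I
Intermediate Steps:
r = 6 (r = -6 + (3*(-4))*(-1) = -6 - 12*(-1) = -6 + 12 = 6)
z = -91 (z = -6 - 85 = -91)
J(p) = 2*I*√3 (J(p) = √(-18 + 6) = √(-12) = 2*I*√3)
P(C) = -91 - C
P(-43) - J(218) = (-91 - 1*(-43)) - 2*I*√3 = (-91 + 43) - 2*I*√3 = -48 - 2*I*√3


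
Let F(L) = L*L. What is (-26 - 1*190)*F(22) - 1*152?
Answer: -104696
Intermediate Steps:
F(L) = L²
(-26 - 1*190)*F(22) - 1*152 = (-26 - 1*190)*22² - 1*152 = (-26 - 190)*484 - 152 = -216*484 - 152 = -104544 - 152 = -104696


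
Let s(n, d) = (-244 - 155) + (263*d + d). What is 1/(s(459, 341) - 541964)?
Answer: -1/452339 ≈ -2.2107e-6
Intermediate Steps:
s(n, d) = -399 + 264*d
1/(s(459, 341) - 541964) = 1/((-399 + 264*341) - 541964) = 1/((-399 + 90024) - 541964) = 1/(89625 - 541964) = 1/(-452339) = -1/452339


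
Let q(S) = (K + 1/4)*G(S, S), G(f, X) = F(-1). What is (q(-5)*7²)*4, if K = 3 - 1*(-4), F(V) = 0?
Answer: 0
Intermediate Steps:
G(f, X) = 0
K = 7 (K = 3 + 4 = 7)
q(S) = 0 (q(S) = (7 + 1/4)*0 = (7 + ¼)*0 = (29/4)*0 = 0)
(q(-5)*7²)*4 = (0*7²)*4 = (0*49)*4 = 0*4 = 0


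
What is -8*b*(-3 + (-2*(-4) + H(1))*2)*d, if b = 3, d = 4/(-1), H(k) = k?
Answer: 1440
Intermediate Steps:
d = -4 (d = 4*(-1) = -4)
-8*b*(-3 + (-2*(-4) + H(1))*2)*d = -8*3*(-3 + (-2*(-4) + 1)*2)*(-4) = -8*3*(-3 + (8 + 1)*2)*(-4) = -8*3*(-3 + 9*2)*(-4) = -8*3*(-3 + 18)*(-4) = -8*3*15*(-4) = -360*(-4) = -8*(-180) = 1440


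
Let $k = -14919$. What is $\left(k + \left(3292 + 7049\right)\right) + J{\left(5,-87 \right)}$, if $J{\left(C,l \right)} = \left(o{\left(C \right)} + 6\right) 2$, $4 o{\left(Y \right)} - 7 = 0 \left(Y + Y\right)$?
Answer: $- \frac{9125}{2} \approx -4562.5$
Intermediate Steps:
$o{\left(Y \right)} = \frac{7}{4}$ ($o{\left(Y \right)} = \frac{7}{4} + \frac{0 \left(Y + Y\right)}{4} = \frac{7}{4} + \frac{0 \cdot 2 Y}{4} = \frac{7}{4} + \frac{1}{4} \cdot 0 = \frac{7}{4} + 0 = \frac{7}{4}$)
$J{\left(C,l \right)} = \frac{31}{2}$ ($J{\left(C,l \right)} = \left(\frac{7}{4} + 6\right) 2 = \frac{31}{4} \cdot 2 = \frac{31}{2}$)
$\left(k + \left(3292 + 7049\right)\right) + J{\left(5,-87 \right)} = \left(-14919 + \left(3292 + 7049\right)\right) + \frac{31}{2} = \left(-14919 + 10341\right) + \frac{31}{2} = -4578 + \frac{31}{2} = - \frac{9125}{2}$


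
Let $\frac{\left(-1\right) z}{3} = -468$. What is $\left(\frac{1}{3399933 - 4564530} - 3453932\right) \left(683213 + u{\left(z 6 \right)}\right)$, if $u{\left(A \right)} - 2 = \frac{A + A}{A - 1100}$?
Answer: $- \frac{5031953850115160270185}{2132377107} \approx -2.3598 \cdot 10^{12}$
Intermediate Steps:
$z = 1404$ ($z = \left(-3\right) \left(-468\right) = 1404$)
$u{\left(A \right)} = 2 + \frac{2 A}{-1100 + A}$ ($u{\left(A \right)} = 2 + \frac{A + A}{A - 1100} = 2 + \frac{2 A}{-1100 + A}$)
$\left(\frac{1}{3399933 - 4564530} - 3453932\right) \left(683213 + u{\left(z 6 \right)}\right) = \left(\frac{1}{3399933 - 4564530} - 3453932\right) \left(683213 + \frac{4 \left(-550 + 1404 \cdot 6\right)}{-1100 + 1404 \cdot 6}\right) = \left(\frac{1}{-1164597} - 3453932\right) \left(683213 + \frac{4 \left(-550 + 8424\right)}{-1100 + 8424}\right) = \left(- \frac{1}{1164597} - 3453932\right) \left(683213 + 4 \cdot \frac{1}{7324} \cdot 7874\right) = - \frac{4022438845405 \left(683213 + 4 \cdot \frac{1}{7324} \cdot 7874\right)}{1164597} = - \frac{4022438845405 \left(683213 + \frac{7874}{1831}\right)}{1164597} = \left(- \frac{4022438845405}{1164597}\right) \frac{1250970877}{1831} = - \frac{5031953850115160270185}{2132377107}$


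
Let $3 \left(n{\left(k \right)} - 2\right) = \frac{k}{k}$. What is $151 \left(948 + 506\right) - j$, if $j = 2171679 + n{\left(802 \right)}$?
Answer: $- \frac{5856382}{3} \approx -1.9521 \cdot 10^{6}$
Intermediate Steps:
$n{\left(k \right)} = \frac{7}{3}$ ($n{\left(k \right)} = 2 + \frac{k \frac{1}{k}}{3} = 2 + \frac{1}{3} \cdot 1 = 2 + \frac{1}{3} = \frac{7}{3}$)
$j = \frac{6515044}{3}$ ($j = 2171679 + \frac{7}{3} = \frac{6515044}{3} \approx 2.1717 \cdot 10^{6}$)
$151 \left(948 + 506\right) - j = 151 \left(948 + 506\right) - \frac{6515044}{3} = 151 \cdot 1454 - \frac{6515044}{3} = 219554 - \frac{6515044}{3} = - \frac{5856382}{3}$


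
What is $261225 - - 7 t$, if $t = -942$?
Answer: $254631$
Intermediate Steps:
$261225 - - 7 t = 261225 - \left(-7\right) \left(-942\right) = 261225 - 6594 = 254631$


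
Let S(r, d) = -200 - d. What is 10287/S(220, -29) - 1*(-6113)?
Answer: 115004/19 ≈ 6052.8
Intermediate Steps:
10287/S(220, -29) - 1*(-6113) = 10287/(-200 - 1*(-29)) - 1*(-6113) = 10287/(-200 + 29) + 6113 = 10287/(-171) + 6113 = 10287*(-1/171) + 6113 = -1143/19 + 6113 = 115004/19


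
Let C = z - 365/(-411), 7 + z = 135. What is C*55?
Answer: 2913515/411 ≈ 7088.8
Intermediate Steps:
z = 128 (z = -7 + 135 = 128)
C = 52973/411 (C = 128 - 365/(-411) = 128 - 365*(-1)/411 = 128 - 1*(-365/411) = 128 + 365/411 = 52973/411 ≈ 128.89)
C*55 = (52973/411)*55 = 2913515/411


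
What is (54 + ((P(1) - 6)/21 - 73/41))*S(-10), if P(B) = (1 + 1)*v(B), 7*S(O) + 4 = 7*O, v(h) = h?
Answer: -3314978/6027 ≈ -550.02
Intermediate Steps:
S(O) = -4/7 + O (S(O) = -4/7 + (7*O)/7 = -4/7 + O)
P(B) = 2*B (P(B) = (1 + 1)*B = 2*B)
(54 + ((P(1) - 6)/21 - 73/41))*S(-10) = (54 + ((2*1 - 6)/21 - 73/41))*(-4/7 - 10) = (54 + ((2 - 6)*(1/21) - 73*1/41))*(-74/7) = (54 + (-4*1/21 - 73/41))*(-74/7) = (54 + (-4/21 - 73/41))*(-74/7) = (54 - 1697/861)*(-74/7) = (44797/861)*(-74/7) = -3314978/6027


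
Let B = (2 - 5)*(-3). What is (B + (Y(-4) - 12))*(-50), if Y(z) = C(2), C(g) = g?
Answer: 50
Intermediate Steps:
B = 9 (B = -3*(-3) = 9)
Y(z) = 2
(B + (Y(-4) - 12))*(-50) = (9 + (2 - 12))*(-50) = (9 - 10)*(-50) = -1*(-50) = 50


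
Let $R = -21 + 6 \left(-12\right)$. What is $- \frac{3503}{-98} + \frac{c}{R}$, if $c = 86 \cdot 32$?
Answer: $\frac{56083}{9114} \approx 6.1535$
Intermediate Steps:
$R = -93$ ($R = -21 - 72 = -93$)
$c = 2752$
$- \frac{3503}{-98} + \frac{c}{R} = - \frac{3503}{-98} + \frac{2752}{-93} = \left(-3503\right) \left(- \frac{1}{98}\right) + 2752 \left(- \frac{1}{93}\right) = \frac{3503}{98} - \frac{2752}{93} = \frac{56083}{9114}$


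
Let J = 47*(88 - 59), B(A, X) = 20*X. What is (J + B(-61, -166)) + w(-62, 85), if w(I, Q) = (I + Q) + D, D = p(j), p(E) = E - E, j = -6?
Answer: -1934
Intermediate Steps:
p(E) = 0
D = 0
w(I, Q) = I + Q (w(I, Q) = (I + Q) + 0 = I + Q)
J = 1363 (J = 47*29 = 1363)
(J + B(-61, -166)) + w(-62, 85) = (1363 + 20*(-166)) + (-62 + 85) = (1363 - 3320) + 23 = -1957 + 23 = -1934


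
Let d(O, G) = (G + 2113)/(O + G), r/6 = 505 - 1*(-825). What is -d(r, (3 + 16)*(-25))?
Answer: -1638/7505 ≈ -0.21825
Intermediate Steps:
r = 7980 (r = 6*(505 - 1*(-825)) = 6*(505 + 825) = 6*1330 = 7980)
d(O, G) = (2113 + G)/(G + O)
-d(r, (3 + 16)*(-25)) = -(2113 + (3 + 16)*(-25))/((3 + 16)*(-25) + 7980) = -(2113 + 19*(-25))/(19*(-25) + 7980) = -(2113 - 475)/(-475 + 7980) = -1638/7505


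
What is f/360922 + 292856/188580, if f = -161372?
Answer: 9408330184/8507833845 ≈ 1.1058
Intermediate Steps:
f/360922 + 292856/188580 = -161372/360922 + 292856/188580 = -161372*1/360922 + 292856*(1/188580) = -80686/180461 + 73214/47145 = 9408330184/8507833845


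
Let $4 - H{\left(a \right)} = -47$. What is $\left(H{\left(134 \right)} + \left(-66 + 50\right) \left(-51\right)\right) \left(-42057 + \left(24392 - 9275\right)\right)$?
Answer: $-23356980$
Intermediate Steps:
$H{\left(a \right)} = 51$ ($H{\left(a \right)} = 4 - -47 = 4 + 47 = 51$)
$\left(H{\left(134 \right)} + \left(-66 + 50\right) \left(-51\right)\right) \left(-42057 + \left(24392 - 9275\right)\right) = \left(51 + \left(-66 + 50\right) \left(-51\right)\right) \left(-42057 + \left(24392 - 9275\right)\right) = \left(51 - -816\right) \left(-42057 + 15117\right) = \left(51 + 816\right) \left(-26940\right) = 867 \left(-26940\right) = -23356980$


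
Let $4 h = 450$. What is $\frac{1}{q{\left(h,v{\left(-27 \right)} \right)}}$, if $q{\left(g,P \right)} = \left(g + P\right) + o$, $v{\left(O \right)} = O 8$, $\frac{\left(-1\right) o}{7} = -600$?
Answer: $\frac{2}{8193} \approx 0.00024411$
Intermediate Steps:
$h = \frac{225}{2}$ ($h = \frac{1}{4} \cdot 450 = \frac{225}{2} \approx 112.5$)
$o = 4200$ ($o = \left(-7\right) \left(-600\right) = 4200$)
$v{\left(O \right)} = 8 O$
$q{\left(g,P \right)} = 4200 + P + g$ ($q{\left(g,P \right)} = \left(g + P\right) + 4200 = \left(P + g\right) + 4200 = 4200 + P + g$)
$\frac{1}{q{\left(h,v{\left(-27 \right)} \right)}} = \frac{1}{4200 + 8 \left(-27\right) + \frac{225}{2}} = \frac{1}{4200 - 216 + \frac{225}{2}} = \frac{1}{\frac{8193}{2}} = \frac{2}{8193}$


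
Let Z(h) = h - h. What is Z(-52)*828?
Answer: 0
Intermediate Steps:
Z(h) = 0
Z(-52)*828 = 0*828 = 0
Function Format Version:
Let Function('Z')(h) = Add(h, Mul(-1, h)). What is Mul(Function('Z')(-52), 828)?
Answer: 0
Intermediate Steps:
Function('Z')(h) = 0
Mul(Function('Z')(-52), 828) = Mul(0, 828) = 0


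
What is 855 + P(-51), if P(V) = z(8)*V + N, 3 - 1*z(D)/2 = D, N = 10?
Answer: 1375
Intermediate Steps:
z(D) = 6 - 2*D
P(V) = 10 - 10*V (P(V) = (6 - 2*8)*V + 10 = (6 - 16)*V + 10 = -10*V + 10 = 10 - 10*V)
855 + P(-51) = 855 + (10 - 10*(-51)) = 855 + (10 + 510) = 855 + 520 = 1375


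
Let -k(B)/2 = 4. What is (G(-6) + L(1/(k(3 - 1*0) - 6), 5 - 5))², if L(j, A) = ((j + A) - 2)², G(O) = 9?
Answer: 6786025/38416 ≈ 176.65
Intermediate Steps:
k(B) = -8 (k(B) = -2*4 = -8)
L(j, A) = (-2 + A + j)² (L(j, A) = ((A + j) - 2)² = (-2 + A + j)²)
(G(-6) + L(1/(k(3 - 1*0) - 6), 5 - 5))² = (9 + (-2 + (5 - 5) + 1/(-8 - 6))²)² = (9 + (-2 + 0 + 1/(-14))²)² = (9 + (-2 + 0 - 1/14)²)² = (9 + (-29/14)²)² = (9 + 841/196)² = (2605/196)² = 6786025/38416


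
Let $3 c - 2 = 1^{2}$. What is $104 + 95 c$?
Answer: $199$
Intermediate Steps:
$c = 1$ ($c = \frac{2}{3} + \frac{1^{2}}{3} = \frac{2}{3} + \frac{1}{3} \cdot 1 = \frac{2}{3} + \frac{1}{3} = 1$)
$104 + 95 c = 104 + 95 \cdot 1 = 104 + 95 = 199$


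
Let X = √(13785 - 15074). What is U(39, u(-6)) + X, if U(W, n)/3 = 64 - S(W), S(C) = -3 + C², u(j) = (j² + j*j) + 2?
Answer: -4362 + I*√1289 ≈ -4362.0 + 35.903*I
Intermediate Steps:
u(j) = 2 + 2*j² (u(j) = (j² + j²) + 2 = 2*j² + 2 = 2 + 2*j²)
U(W, n) = 201 - 3*W² (U(W, n) = 3*(64 - (-3 + W²)) = 3*(64 + (3 - W²)) = 3*(67 - W²) = 201 - 3*W²)
X = I*√1289 (X = √(-1289) = I*√1289 ≈ 35.903*I)
U(39, u(-6)) + X = (201 - 3*39²) + I*√1289 = (201 - 3*1521) + I*√1289 = (201 - 4563) + I*√1289 = -4362 + I*√1289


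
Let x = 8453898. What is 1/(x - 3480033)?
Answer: 1/4973865 ≈ 2.0105e-7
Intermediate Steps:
1/(x - 3480033) = 1/(8453898 - 3480033) = 1/4973865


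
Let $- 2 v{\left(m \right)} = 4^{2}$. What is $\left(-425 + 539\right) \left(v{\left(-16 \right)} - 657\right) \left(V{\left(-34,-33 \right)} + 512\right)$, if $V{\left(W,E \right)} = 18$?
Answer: $-40179300$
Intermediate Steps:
$v{\left(m \right)} = -8$ ($v{\left(m \right)} = - \frac{4^{2}}{2} = \left(- \frac{1}{2}\right) 16 = -8$)
$\left(-425 + 539\right) \left(v{\left(-16 \right)} - 657\right) \left(V{\left(-34,-33 \right)} + 512\right) = \left(-425 + 539\right) \left(-8 - 657\right) \left(18 + 512\right) = 114 \left(-665\right) 530 = \left(-75810\right) 530 = -40179300$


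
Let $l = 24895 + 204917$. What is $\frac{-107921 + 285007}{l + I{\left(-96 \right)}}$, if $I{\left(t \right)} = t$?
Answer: $\frac{88543}{114858} \approx 0.77089$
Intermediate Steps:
$l = 229812$
$\frac{-107921 + 285007}{l + I{\left(-96 \right)}} = \frac{-107921 + 285007}{229812 - 96} = \frac{177086}{229716} = 177086 \cdot \frac{1}{229716} = \frac{88543}{114858}$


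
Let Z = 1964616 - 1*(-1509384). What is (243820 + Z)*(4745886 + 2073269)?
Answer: 25352390842100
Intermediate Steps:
Z = 3474000 (Z = 1964616 + 1509384 = 3474000)
(243820 + Z)*(4745886 + 2073269) = (243820 + 3474000)*(4745886 + 2073269) = 3717820*6819155 = 25352390842100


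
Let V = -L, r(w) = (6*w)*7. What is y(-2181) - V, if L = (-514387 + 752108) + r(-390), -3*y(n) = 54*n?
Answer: 260599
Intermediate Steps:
y(n) = -18*n
r(w) = 42*w
L = 221341 (L = (-514387 + 752108) + 42*(-390) = 237721 - 16380 = 221341)
V = -221341 (V = -1*221341 = -221341)
y(-2181) - V = -18*(-2181) - 1*(-221341) = 39258 + 221341 = 260599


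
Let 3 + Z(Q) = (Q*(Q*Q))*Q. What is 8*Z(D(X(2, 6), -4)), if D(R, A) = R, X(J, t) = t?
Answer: 10344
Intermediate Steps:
Z(Q) = -3 + Q⁴ (Z(Q) = -3 + (Q*(Q*Q))*Q = -3 + (Q*Q²)*Q = -3 + Q³*Q = -3 + Q⁴)
8*Z(D(X(2, 6), -4)) = 8*(-3 + 6⁴) = 8*(-3 + 1296) = 8*1293 = 10344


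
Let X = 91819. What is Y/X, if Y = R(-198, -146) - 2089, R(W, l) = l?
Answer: -2235/91819 ≈ -0.024341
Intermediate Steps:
Y = -2235 (Y = -146 - 2089 = -2235)
Y/X = -2235/91819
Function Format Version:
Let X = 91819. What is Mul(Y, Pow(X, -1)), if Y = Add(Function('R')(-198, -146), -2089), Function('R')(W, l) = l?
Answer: Rational(-2235, 91819) ≈ -0.024341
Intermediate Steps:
Y = -2235 (Y = Add(-146, -2089) = -2235)
Mul(Y, Pow(X, -1)) = Mul(-2235, Pow(91819, -1)) = Mul(-2235, Rational(1, 91819)) = Rational(-2235, 91819)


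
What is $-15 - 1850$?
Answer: $-1865$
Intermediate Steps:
$-15 - 1850 = -1865$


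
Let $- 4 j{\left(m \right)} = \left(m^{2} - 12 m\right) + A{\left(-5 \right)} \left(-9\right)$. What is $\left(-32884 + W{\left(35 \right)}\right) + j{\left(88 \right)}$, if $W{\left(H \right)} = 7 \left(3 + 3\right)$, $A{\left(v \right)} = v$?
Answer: $- \frac{138101}{4} \approx -34525.0$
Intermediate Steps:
$W{\left(H \right)} = 42$ ($W{\left(H \right)} = 7 \cdot 6 = 42$)
$j{\left(m \right)} = - \frac{45}{4} + 3 m - \frac{m^{2}}{4}$ ($j{\left(m \right)} = - \frac{\left(m^{2} - 12 m\right) - -45}{4} = - \frac{\left(m^{2} - 12 m\right) + 45}{4} = - \frac{45 + m^{2} - 12 m}{4} = - \frac{45}{4} + 3 m - \frac{m^{2}}{4}$)
$\left(-32884 + W{\left(35 \right)}\right) + j{\left(88 \right)} = \left(-32884 + 42\right) - \left(- \frac{1011}{4} + 1936\right) = -32842 - \frac{6733}{4} = - \frac{138101}{4}$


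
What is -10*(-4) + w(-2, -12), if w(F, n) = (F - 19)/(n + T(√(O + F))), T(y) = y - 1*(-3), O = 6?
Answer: 43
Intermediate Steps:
T(y) = 3 + y (T(y) = y + 3 = 3 + y)
w(F, n) = (-19 + F)/(3 + n + √(6 + F)) (w(F, n) = (F - 19)/(n + (3 + √(6 + F))) = (-19 + F)/(3 + n + √(6 + F)))
-10*(-4) + w(-2, -12) = -10*(-4) + (-19 - 2)/(3 - 12 + √(6 - 2)) = 40 - 21/(3 - 12 + √4) = 40 - 21/(3 - 12 + 2) = 40 - 21/(-7) = 40 - ⅐*(-21) = 40 + 3 = 43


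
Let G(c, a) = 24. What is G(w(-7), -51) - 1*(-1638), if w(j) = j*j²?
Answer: 1662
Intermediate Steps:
w(j) = j³
G(w(-7), -51) - 1*(-1638) = 24 - 1*(-1638) = 24 + 1638 = 1662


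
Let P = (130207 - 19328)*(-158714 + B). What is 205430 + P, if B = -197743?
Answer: -39523390273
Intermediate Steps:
P = -39523595703 (P = (130207 - 19328)*(-158714 - 197743) = 110879*(-356457) = -39523595703)
205430 + P = 205430 - 39523595703 = -39523390273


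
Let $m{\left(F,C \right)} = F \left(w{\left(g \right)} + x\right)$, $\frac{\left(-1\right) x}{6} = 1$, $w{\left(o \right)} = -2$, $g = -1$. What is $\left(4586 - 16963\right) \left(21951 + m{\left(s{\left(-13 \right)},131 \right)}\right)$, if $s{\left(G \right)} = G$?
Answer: $-272974735$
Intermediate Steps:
$x = -6$ ($x = \left(-6\right) 1 = -6$)
$m{\left(F,C \right)} = - 8 F$ ($m{\left(F,C \right)} = F \left(-2 - 6\right) = F \left(-8\right) = - 8 F$)
$\left(4586 - 16963\right) \left(21951 + m{\left(s{\left(-13 \right)},131 \right)}\right) = \left(4586 - 16963\right) \left(21951 - -104\right) = - 12377 \left(21951 + 104\right) = \left(-12377\right) 22055 = -272974735$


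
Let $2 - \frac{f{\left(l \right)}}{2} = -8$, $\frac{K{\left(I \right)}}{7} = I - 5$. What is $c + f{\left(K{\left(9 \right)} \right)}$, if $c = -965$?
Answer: $-945$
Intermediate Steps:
$K{\left(I \right)} = -35 + 7 I$ ($K{\left(I \right)} = 7 \left(I - 5\right) = 7 \left(-5 + I\right) = -35 + 7 I$)
$f{\left(l \right)} = 20$ ($f{\left(l \right)} = 4 - -16 = 4 + 16 = 20$)
$c + f{\left(K{\left(9 \right)} \right)} = -965 + 20 = -945$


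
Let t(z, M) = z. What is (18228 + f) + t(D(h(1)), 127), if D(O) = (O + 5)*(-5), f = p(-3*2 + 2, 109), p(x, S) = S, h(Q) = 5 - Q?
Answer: 18292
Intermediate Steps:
f = 109
D(O) = -25 - 5*O (D(O) = (5 + O)*(-5) = -25 - 5*O)
(18228 + f) + t(D(h(1)), 127) = (18228 + 109) + (-25 - 5*(5 - 1*1)) = 18337 + (-25 - 5*(5 - 1)) = 18337 + (-25 - 5*4) = 18337 + (-25 - 20) = 18337 - 45 = 18292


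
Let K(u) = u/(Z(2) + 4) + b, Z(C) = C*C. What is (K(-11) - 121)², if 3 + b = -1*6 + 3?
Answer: 1054729/64 ≈ 16480.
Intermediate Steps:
Z(C) = C²
b = -6 (b = -3 + (-1*6 + 3) = -3 + (-6 + 3) = -3 - 3 = -6)
K(u) = -6 + u/8 (K(u) = u/(2² + 4) - 6 = u/(4 + 4) - 6 = u/8 - 6 = -6 + u/8)
(K(-11) - 121)² = ((-6 + (⅛)*(-11)) - 121)² = ((-6 - 11/8) - 121)² = (-59/8 - 121)² = (-1027/8)² = 1054729/64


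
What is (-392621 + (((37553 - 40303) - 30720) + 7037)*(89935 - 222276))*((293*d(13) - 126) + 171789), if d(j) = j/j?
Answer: 601463747314592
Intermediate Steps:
d(j) = 1
(-392621 + (((37553 - 40303) - 30720) + 7037)*(89935 - 222276))*((293*d(13) - 126) + 171789) = (-392621 + (((37553 - 40303) - 30720) + 7037)*(89935 - 222276))*((293*1 - 126) + 171789) = (-392621 + ((-2750 - 30720) + 7037)*(-132341))*((293 - 126) + 171789) = (-392621 + (-33470 + 7037)*(-132341))*(167 + 171789) = (-392621 - 26433*(-132341))*171956 = (-392621 + 3498169653)*171956 = 3497777032*171956 = 601463747314592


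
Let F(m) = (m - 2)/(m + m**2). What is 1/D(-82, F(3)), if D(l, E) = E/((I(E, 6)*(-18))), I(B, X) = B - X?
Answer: 1278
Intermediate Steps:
F(m) = (-2 + m)/(m + m**2)
D(l, E) = E/(108 - 18*E) (D(l, E) = E/(((E - 1*6)*(-18))) = E/(((E - 6)*(-18))) = E/(((-6 + E)*(-18))) = E/(108 - 18*E))
1/D(-82, F(3)) = 1/(-(-2 + 3)/(3*(1 + 3))/(-108 + 18*((-2 + 3)/(3*(1 + 3))))) = 1/(-(1/3)*1/4/(-108 + 18*((1/3)*1/4))) = 1/(-(1/3)*(1/4)*1/(-108 + 18*((1/3)*(1/4)*1))) = 1/(-1*1/12/(-108 + 18*(1/12))) = 1/(-1*1/12/(-108 + 3/2)) = 1/(-1*1/12/(-213/2)) = 1/(-1*1/12*(-2/213)) = 1/(1/1278) = 1278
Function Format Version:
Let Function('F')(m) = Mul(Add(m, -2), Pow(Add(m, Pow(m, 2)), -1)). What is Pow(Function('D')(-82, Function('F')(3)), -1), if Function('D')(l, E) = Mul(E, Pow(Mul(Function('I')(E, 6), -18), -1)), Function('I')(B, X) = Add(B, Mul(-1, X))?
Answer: 1278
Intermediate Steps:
Function('F')(m) = Mul(Pow(Add(m, Pow(m, 2)), -1), Add(-2, m)) (Function('F')(m) = Mul(Add(-2, m), Pow(Add(m, Pow(m, 2)), -1)) = Mul(Pow(Add(m, Pow(m, 2)), -1), Add(-2, m)))
Function('D')(l, E) = Mul(E, Pow(Add(108, Mul(-18, E)), -1)) (Function('D')(l, E) = Mul(E, Pow(Mul(Add(E, Mul(-1, 6)), -18), -1)) = Mul(E, Pow(Mul(Add(E, -6), -18), -1)) = Mul(E, Pow(Mul(Add(-6, E), -18), -1)) = Mul(E, Pow(Add(108, Mul(-18, E)), -1)))
Pow(Function('D')(-82, Function('F')(3)), -1) = Pow(Mul(-1, Mul(Pow(3, -1), Pow(Add(1, 3), -1), Add(-2, 3)), Pow(Add(-108, Mul(18, Mul(Pow(3, -1), Pow(Add(1, 3), -1), Add(-2, 3)))), -1)), -1) = Pow(Mul(-1, Mul(Rational(1, 3), Pow(4, -1), 1), Pow(Add(-108, Mul(18, Mul(Rational(1, 3), Pow(4, -1), 1))), -1)), -1) = Pow(Mul(-1, Mul(Rational(1, 3), Rational(1, 4), 1), Pow(Add(-108, Mul(18, Mul(Rational(1, 3), Rational(1, 4), 1))), -1)), -1) = Pow(Mul(-1, Rational(1, 12), Pow(Add(-108, Mul(18, Rational(1, 12))), -1)), -1) = Pow(Mul(-1, Rational(1, 12), Pow(Add(-108, Rational(3, 2)), -1)), -1) = Pow(Mul(-1, Rational(1, 12), Pow(Rational(-213, 2), -1)), -1) = Pow(Mul(-1, Rational(1, 12), Rational(-2, 213)), -1) = Pow(Rational(1, 1278), -1) = 1278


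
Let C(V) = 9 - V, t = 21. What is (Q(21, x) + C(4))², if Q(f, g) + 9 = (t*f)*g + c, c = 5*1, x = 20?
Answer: 77810041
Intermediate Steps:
c = 5
Q(f, g) = -4 + 21*f*g (Q(f, g) = -9 + ((21*f)*g + 5) = -9 + (21*f*g + 5) = -9 + (5 + 21*f*g) = -4 + 21*f*g)
(Q(21, x) + C(4))² = ((-4 + 21*21*20) + (9 - 1*4))² = ((-4 + 8820) + (9 - 4))² = (8816 + 5)² = 8821² = 77810041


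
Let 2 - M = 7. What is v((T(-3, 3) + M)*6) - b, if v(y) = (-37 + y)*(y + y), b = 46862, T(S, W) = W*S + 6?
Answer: -38702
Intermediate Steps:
M = -5 (M = 2 - 1*7 = 2 - 7 = -5)
T(S, W) = 6 + S*W (T(S, W) = S*W + 6 = 6 + S*W)
v(y) = 2*y*(-37 + y) (v(y) = (-37 + y)*(2*y) = 2*y*(-37 + y))
v((T(-3, 3) + M)*6) - b = 2*(((6 - 3*3) - 5)*6)*(-37 + ((6 - 3*3) - 5)*6) - 1*46862 = 2*(((6 - 9) - 5)*6)*(-37 + ((6 - 9) - 5)*6) - 46862 = 2*((-3 - 5)*6)*(-37 + (-3 - 5)*6) - 46862 = 2*(-8*6)*(-37 - 8*6) - 46862 = 2*(-48)*(-37 - 48) - 46862 = 2*(-48)*(-85) - 46862 = 8160 - 46862 = -38702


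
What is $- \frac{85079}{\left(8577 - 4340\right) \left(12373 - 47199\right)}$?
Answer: $\frac{85079}{147557762} \approx 0.00057658$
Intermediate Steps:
$- \frac{85079}{\left(8577 - 4340\right) \left(12373 - 47199\right)} = - \frac{85079}{4237 \left(-34826\right)} = - \frac{85079}{-147557762} = \left(-85079\right) \left(- \frac{1}{147557762}\right) = \frac{85079}{147557762}$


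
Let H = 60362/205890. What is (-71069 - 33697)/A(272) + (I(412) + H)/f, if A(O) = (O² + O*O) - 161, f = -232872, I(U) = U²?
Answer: -566042655775363/393708711040920 ≈ -1.4377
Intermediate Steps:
A(O) = -161 + 2*O² (A(O) = (O² + O²) - 161 = 2*O² - 161 = -161 + 2*O²)
H = 30181/102945 (H = 60362*(1/205890) = 30181/102945 ≈ 0.29318)
(-71069 - 33697)/A(272) + (I(412) + H)/f = (-71069 - 33697)/(-161 + 2*272²) + (412² + 30181/102945)/(-232872) = -104766/(-161 + 2*73984) + (169744 + 30181/102945)*(-1/232872) = -104766/(-161 + 147968) + (17474326261/102945)*(-1/232872) = -104766/147807 - 17474326261/23973008040 = -104766*1/147807 - 17474326261/23973008040 = -34922/49269 - 17474326261/23973008040 = -566042655775363/393708711040920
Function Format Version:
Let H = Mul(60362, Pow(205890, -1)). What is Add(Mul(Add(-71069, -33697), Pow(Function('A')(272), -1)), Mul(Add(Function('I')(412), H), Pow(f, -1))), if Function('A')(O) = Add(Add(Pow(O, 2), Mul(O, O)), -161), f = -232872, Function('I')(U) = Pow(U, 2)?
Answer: Rational(-566042655775363, 393708711040920) ≈ -1.4377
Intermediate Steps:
Function('A')(O) = Add(-161, Mul(2, Pow(O, 2))) (Function('A')(O) = Add(Add(Pow(O, 2), Pow(O, 2)), -161) = Add(Mul(2, Pow(O, 2)), -161) = Add(-161, Mul(2, Pow(O, 2))))
H = Rational(30181, 102945) (H = Mul(60362, Rational(1, 205890)) = Rational(30181, 102945) ≈ 0.29318)
Add(Mul(Add(-71069, -33697), Pow(Function('A')(272), -1)), Mul(Add(Function('I')(412), H), Pow(f, -1))) = Add(Mul(Add(-71069, -33697), Pow(Add(-161, Mul(2, Pow(272, 2))), -1)), Mul(Add(Pow(412, 2), Rational(30181, 102945)), Pow(-232872, -1))) = Add(Mul(-104766, Pow(Add(-161, Mul(2, 73984)), -1)), Mul(Add(169744, Rational(30181, 102945)), Rational(-1, 232872))) = Add(Mul(-104766, Pow(Add(-161, 147968), -1)), Mul(Rational(17474326261, 102945), Rational(-1, 232872))) = Add(Mul(-104766, Pow(147807, -1)), Rational(-17474326261, 23973008040)) = Add(Mul(-104766, Rational(1, 147807)), Rational(-17474326261, 23973008040)) = Add(Rational(-34922, 49269), Rational(-17474326261, 23973008040)) = Rational(-566042655775363, 393708711040920)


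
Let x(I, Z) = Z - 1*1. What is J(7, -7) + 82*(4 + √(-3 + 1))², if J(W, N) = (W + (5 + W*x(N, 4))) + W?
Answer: 1188 + 656*I*√2 ≈ 1188.0 + 927.72*I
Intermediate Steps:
x(I, Z) = -1 + Z (x(I, Z) = Z - 1 = -1 + Z)
J(W, N) = 5 + 5*W (J(W, N) = (W + (5 + W*(-1 + 4))) + W = (W + (5 + W*3)) + W = (W + (5 + 3*W)) + W = (5 + 4*W) + W = 5 + 5*W)
J(7, -7) + 82*(4 + √(-3 + 1))² = (5 + 5*7) + 82*(4 + √(-3 + 1))² = (5 + 35) + 82*(4 + √(-2))² = 40 + 82*(4 + I*√2)²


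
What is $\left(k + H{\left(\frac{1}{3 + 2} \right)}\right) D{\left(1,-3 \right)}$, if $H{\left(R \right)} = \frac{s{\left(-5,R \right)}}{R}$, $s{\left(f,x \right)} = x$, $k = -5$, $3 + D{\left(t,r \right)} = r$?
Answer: $24$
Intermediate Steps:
$D{\left(t,r \right)} = -3 + r$
$H{\left(R \right)} = 1$ ($H{\left(R \right)} = \frac{R}{R} = 1$)
$\left(k + H{\left(\frac{1}{3 + 2} \right)}\right) D{\left(1,-3 \right)} = \left(-5 + 1\right) \left(-3 - 3\right) = \left(-4\right) \left(-6\right) = 24$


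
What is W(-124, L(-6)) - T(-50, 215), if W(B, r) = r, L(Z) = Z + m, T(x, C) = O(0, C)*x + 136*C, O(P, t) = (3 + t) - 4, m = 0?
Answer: -18546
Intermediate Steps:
O(P, t) = -1 + t
T(x, C) = 136*C + x*(-1 + C) (T(x, C) = (-1 + C)*x + 136*C = x*(-1 + C) + 136*C = 136*C + x*(-1 + C))
L(Z) = Z (L(Z) = Z + 0 = Z)
W(-124, L(-6)) - T(-50, 215) = -6 - (136*215 - 50*(-1 + 215)) = -6 - (29240 - 50*214) = -6 - (29240 - 10700) = -6 - 1*18540 = -6 - 18540 = -18546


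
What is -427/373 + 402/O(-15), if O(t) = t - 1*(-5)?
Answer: -77108/1865 ≈ -41.345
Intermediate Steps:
O(t) = 5 + t (O(t) = t + 5 = 5 + t)
-427/373 + 402/O(-15) = -427/373 + 402/(5 - 15) = -427*1/373 + 402/(-10) = -427/373 + 402*(-⅒) = -427/373 - 201/5 = -77108/1865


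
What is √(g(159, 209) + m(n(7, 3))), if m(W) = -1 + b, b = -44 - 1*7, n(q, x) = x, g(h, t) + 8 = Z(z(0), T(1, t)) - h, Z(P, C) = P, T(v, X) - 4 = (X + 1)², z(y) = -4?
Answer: I*√223 ≈ 14.933*I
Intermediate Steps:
T(v, X) = 4 + (1 + X)² (T(v, X) = 4 + (X + 1)² = 4 + (1 + X)²)
g(h, t) = -12 - h (g(h, t) = -8 + (-4 - h) = -12 - h)
b = -51 (b = -44 - 7 = -51)
m(W) = -52 (m(W) = -1 - 51 = -52)
√(g(159, 209) + m(n(7, 3))) = √((-12 - 1*159) - 52) = √((-12 - 159) - 52) = √(-171 - 52) = √(-223) = I*√223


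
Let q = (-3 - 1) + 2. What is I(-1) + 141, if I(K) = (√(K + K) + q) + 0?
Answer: 139 + I*√2 ≈ 139.0 + 1.4142*I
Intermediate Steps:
q = -2 (q = -4 + 2 = -2)
I(K) = -2 + √2*√K (I(K) = (√(K + K) - 2) + 0 = (√(2*K) - 2) + 0 = (√2*√K - 2) + 0 = (-2 + √2*√K) + 0 = -2 + √2*√K)
I(-1) + 141 = (-2 + √2*√(-1)) + 141 = (-2 + √2*I) + 141 = (-2 + I*√2) + 141 = 139 + I*√2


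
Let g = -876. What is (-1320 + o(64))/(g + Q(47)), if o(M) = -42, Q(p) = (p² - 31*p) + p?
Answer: 1362/77 ≈ 17.688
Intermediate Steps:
Q(p) = p² - 30*p
(-1320 + o(64))/(g + Q(47)) = (-1320 - 42)/(-876 + 47*(-30 + 47)) = -1362/(-876 + 47*17) = -1362/(-876 + 799) = -1362/(-77) = -1362*(-1/77) = 1362/77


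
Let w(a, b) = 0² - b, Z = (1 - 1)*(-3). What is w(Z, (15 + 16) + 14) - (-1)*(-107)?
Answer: -152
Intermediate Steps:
Z = 0 (Z = 0*(-3) = 0)
w(a, b) = -b (w(a, b) = 0 - b = -b)
w(Z, (15 + 16) + 14) - (-1)*(-107) = -((15 + 16) + 14) - (-1)*(-107) = -(31 + 14) - 1*107 = -1*45 - 107 = -45 - 107 = -152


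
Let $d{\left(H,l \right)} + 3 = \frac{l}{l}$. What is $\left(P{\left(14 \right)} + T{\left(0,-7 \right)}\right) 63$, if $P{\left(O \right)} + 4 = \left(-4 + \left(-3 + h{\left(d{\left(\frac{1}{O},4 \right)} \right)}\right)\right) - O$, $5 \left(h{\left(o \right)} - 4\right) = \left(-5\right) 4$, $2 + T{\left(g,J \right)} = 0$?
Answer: $-1701$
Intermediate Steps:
$d{\left(H,l \right)} = -2$ ($d{\left(H,l \right)} = -3 + \frac{l}{l} = -3 + 1 = -2$)
$T{\left(g,J \right)} = -2$ ($T{\left(g,J \right)} = -2 + 0 = -2$)
$h{\left(o \right)} = 0$ ($h{\left(o \right)} = 4 + \frac{\left(-5\right) 4}{5} = 4 + \frac{1}{5} \left(-20\right) = 4 - 4 = 0$)
$P{\left(O \right)} = -11 - O$ ($P{\left(O \right)} = -4 - \left(7 + O\right) = -11 - O$)
$\left(P{\left(14 \right)} + T{\left(0,-7 \right)}\right) 63 = \left(\left(-11 - 14\right) - 2\right) 63 = \left(-25 - 2\right) 63 = \left(-27\right) 63 = -1701$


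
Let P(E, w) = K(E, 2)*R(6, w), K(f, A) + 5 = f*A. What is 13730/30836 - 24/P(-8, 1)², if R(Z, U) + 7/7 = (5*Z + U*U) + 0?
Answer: 227029039/509950350 ≈ 0.44520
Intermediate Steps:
K(f, A) = -5 + A*f (K(f, A) = -5 + f*A = -5 + A*f)
R(Z, U) = -1 + U² + 5*Z (R(Z, U) = -1 + ((5*Z + U*U) + 0) = -1 + ((5*Z + U²) + 0) = -1 + ((U² + 5*Z) + 0) = -1 + (U² + 5*Z) = -1 + U² + 5*Z)
P(E, w) = (-5 + 2*E)*(29 + w²) (P(E, w) = (-5 + 2*E)*(-1 + w² + 5*6) = (-5 + 2*E)*(-1 + w² + 30) = (-5 + 2*E)*(29 + w²))
13730/30836 - 24/P(-8, 1)² = 13730/30836 - 24*1/((-5 + 2*(-8))²*(29 + 1²)²) = 13730*(1/30836) - 24*1/((-5 - 16)²*(29 + 1)²) = 6865/15418 - 24/((-21*30)²) = 6865/15418 - 24/((-630)²) = 6865/15418 - 24/396900 = 6865/15418 - 24*1/396900 = 6865/15418 - 2/33075 = 227029039/509950350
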